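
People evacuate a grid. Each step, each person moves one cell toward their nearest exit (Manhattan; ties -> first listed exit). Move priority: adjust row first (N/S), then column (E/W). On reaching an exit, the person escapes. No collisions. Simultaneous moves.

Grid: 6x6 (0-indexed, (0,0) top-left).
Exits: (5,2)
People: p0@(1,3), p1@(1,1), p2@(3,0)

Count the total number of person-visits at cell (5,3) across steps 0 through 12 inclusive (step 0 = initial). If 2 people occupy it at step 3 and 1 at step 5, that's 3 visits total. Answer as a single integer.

Step 0: p0@(1,3) p1@(1,1) p2@(3,0) -> at (5,3): 0 [-], cum=0
Step 1: p0@(2,3) p1@(2,1) p2@(4,0) -> at (5,3): 0 [-], cum=0
Step 2: p0@(3,3) p1@(3,1) p2@(5,0) -> at (5,3): 0 [-], cum=0
Step 3: p0@(4,3) p1@(4,1) p2@(5,1) -> at (5,3): 0 [-], cum=0
Step 4: p0@(5,3) p1@(5,1) p2@ESC -> at (5,3): 1 [p0], cum=1
Step 5: p0@ESC p1@ESC p2@ESC -> at (5,3): 0 [-], cum=1
Total visits = 1

Answer: 1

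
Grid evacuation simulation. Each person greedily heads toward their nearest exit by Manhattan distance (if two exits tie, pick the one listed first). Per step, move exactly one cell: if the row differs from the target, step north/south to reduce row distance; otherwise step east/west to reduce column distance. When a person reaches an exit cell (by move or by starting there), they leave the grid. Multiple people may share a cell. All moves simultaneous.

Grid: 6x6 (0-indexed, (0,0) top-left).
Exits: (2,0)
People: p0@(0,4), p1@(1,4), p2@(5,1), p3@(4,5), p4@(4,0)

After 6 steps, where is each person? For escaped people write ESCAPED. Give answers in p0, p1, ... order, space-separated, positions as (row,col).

Step 1: p0:(0,4)->(1,4) | p1:(1,4)->(2,4) | p2:(5,1)->(4,1) | p3:(4,5)->(3,5) | p4:(4,0)->(3,0)
Step 2: p0:(1,4)->(2,4) | p1:(2,4)->(2,3) | p2:(4,1)->(3,1) | p3:(3,5)->(2,5) | p4:(3,0)->(2,0)->EXIT
Step 3: p0:(2,4)->(2,3) | p1:(2,3)->(2,2) | p2:(3,1)->(2,1) | p3:(2,5)->(2,4) | p4:escaped
Step 4: p0:(2,3)->(2,2) | p1:(2,2)->(2,1) | p2:(2,1)->(2,0)->EXIT | p3:(2,4)->(2,3) | p4:escaped
Step 5: p0:(2,2)->(2,1) | p1:(2,1)->(2,0)->EXIT | p2:escaped | p3:(2,3)->(2,2) | p4:escaped
Step 6: p0:(2,1)->(2,0)->EXIT | p1:escaped | p2:escaped | p3:(2,2)->(2,1) | p4:escaped

ESCAPED ESCAPED ESCAPED (2,1) ESCAPED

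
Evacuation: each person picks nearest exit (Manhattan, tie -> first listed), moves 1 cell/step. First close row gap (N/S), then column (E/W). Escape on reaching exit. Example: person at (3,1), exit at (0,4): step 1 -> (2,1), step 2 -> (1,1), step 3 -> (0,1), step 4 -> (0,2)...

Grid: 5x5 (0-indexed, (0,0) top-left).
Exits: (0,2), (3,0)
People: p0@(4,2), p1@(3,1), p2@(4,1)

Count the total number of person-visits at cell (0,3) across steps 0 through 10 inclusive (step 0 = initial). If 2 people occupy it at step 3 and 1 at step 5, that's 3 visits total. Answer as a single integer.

Step 0: p0@(4,2) p1@(3,1) p2@(4,1) -> at (0,3): 0 [-], cum=0
Step 1: p0@(3,2) p1@ESC p2@(3,1) -> at (0,3): 0 [-], cum=0
Step 2: p0@(3,1) p1@ESC p2@ESC -> at (0,3): 0 [-], cum=0
Step 3: p0@ESC p1@ESC p2@ESC -> at (0,3): 0 [-], cum=0
Total visits = 0

Answer: 0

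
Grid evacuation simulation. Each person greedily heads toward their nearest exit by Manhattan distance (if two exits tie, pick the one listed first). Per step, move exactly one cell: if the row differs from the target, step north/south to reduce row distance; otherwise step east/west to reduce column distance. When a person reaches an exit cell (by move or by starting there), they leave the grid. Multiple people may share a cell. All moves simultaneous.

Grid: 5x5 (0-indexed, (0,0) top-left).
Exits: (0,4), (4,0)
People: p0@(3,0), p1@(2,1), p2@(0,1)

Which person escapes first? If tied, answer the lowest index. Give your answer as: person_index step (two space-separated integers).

Answer: 0 1

Derivation:
Step 1: p0:(3,0)->(4,0)->EXIT | p1:(2,1)->(3,1) | p2:(0,1)->(0,2)
Step 2: p0:escaped | p1:(3,1)->(4,1) | p2:(0,2)->(0,3)
Step 3: p0:escaped | p1:(4,1)->(4,0)->EXIT | p2:(0,3)->(0,4)->EXIT
Exit steps: [1, 3, 3]
First to escape: p0 at step 1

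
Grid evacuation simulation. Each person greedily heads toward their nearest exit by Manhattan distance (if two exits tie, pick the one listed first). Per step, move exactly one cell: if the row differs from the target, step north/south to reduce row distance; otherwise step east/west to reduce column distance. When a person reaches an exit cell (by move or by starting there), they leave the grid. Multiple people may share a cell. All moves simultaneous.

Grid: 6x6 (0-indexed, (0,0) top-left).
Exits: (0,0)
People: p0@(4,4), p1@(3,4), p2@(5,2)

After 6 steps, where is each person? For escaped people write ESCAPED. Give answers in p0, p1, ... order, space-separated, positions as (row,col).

Step 1: p0:(4,4)->(3,4) | p1:(3,4)->(2,4) | p2:(5,2)->(4,2)
Step 2: p0:(3,4)->(2,4) | p1:(2,4)->(1,4) | p2:(4,2)->(3,2)
Step 3: p0:(2,4)->(1,4) | p1:(1,4)->(0,4) | p2:(3,2)->(2,2)
Step 4: p0:(1,4)->(0,4) | p1:(0,4)->(0,3) | p2:(2,2)->(1,2)
Step 5: p0:(0,4)->(0,3) | p1:(0,3)->(0,2) | p2:(1,2)->(0,2)
Step 6: p0:(0,3)->(0,2) | p1:(0,2)->(0,1) | p2:(0,2)->(0,1)

(0,2) (0,1) (0,1)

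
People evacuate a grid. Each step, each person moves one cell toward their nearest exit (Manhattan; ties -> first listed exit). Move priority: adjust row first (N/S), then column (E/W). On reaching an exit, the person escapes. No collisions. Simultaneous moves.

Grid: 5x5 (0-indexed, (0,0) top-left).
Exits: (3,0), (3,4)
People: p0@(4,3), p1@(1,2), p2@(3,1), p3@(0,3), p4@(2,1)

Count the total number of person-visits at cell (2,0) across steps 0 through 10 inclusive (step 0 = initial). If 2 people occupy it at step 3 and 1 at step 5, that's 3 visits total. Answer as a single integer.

Step 0: p0@(4,3) p1@(1,2) p2@(3,1) p3@(0,3) p4@(2,1) -> at (2,0): 0 [-], cum=0
Step 1: p0@(3,3) p1@(2,2) p2@ESC p3@(1,3) p4@(3,1) -> at (2,0): 0 [-], cum=0
Step 2: p0@ESC p1@(3,2) p2@ESC p3@(2,3) p4@ESC -> at (2,0): 0 [-], cum=0
Step 3: p0@ESC p1@(3,1) p2@ESC p3@(3,3) p4@ESC -> at (2,0): 0 [-], cum=0
Step 4: p0@ESC p1@ESC p2@ESC p3@ESC p4@ESC -> at (2,0): 0 [-], cum=0
Total visits = 0

Answer: 0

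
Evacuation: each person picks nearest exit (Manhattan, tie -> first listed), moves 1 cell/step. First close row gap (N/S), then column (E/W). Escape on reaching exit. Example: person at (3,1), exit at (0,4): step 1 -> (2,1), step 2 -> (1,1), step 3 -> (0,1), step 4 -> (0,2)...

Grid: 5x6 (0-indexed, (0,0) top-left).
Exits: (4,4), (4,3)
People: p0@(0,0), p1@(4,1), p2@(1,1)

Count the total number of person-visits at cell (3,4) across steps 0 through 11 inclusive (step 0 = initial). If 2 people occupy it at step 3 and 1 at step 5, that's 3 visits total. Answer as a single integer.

Step 0: p0@(0,0) p1@(4,1) p2@(1,1) -> at (3,4): 0 [-], cum=0
Step 1: p0@(1,0) p1@(4,2) p2@(2,1) -> at (3,4): 0 [-], cum=0
Step 2: p0@(2,0) p1@ESC p2@(3,1) -> at (3,4): 0 [-], cum=0
Step 3: p0@(3,0) p1@ESC p2@(4,1) -> at (3,4): 0 [-], cum=0
Step 4: p0@(4,0) p1@ESC p2@(4,2) -> at (3,4): 0 [-], cum=0
Step 5: p0@(4,1) p1@ESC p2@ESC -> at (3,4): 0 [-], cum=0
Step 6: p0@(4,2) p1@ESC p2@ESC -> at (3,4): 0 [-], cum=0
Step 7: p0@ESC p1@ESC p2@ESC -> at (3,4): 0 [-], cum=0
Total visits = 0

Answer: 0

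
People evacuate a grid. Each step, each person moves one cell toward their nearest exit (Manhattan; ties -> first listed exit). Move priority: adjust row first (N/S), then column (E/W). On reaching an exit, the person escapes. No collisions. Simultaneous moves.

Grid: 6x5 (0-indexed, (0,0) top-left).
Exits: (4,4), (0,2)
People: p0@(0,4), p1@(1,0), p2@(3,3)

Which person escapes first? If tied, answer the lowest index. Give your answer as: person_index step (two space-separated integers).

Step 1: p0:(0,4)->(0,3) | p1:(1,0)->(0,0) | p2:(3,3)->(4,3)
Step 2: p0:(0,3)->(0,2)->EXIT | p1:(0,0)->(0,1) | p2:(4,3)->(4,4)->EXIT
Step 3: p0:escaped | p1:(0,1)->(0,2)->EXIT | p2:escaped
Exit steps: [2, 3, 2]
First to escape: p0 at step 2

Answer: 0 2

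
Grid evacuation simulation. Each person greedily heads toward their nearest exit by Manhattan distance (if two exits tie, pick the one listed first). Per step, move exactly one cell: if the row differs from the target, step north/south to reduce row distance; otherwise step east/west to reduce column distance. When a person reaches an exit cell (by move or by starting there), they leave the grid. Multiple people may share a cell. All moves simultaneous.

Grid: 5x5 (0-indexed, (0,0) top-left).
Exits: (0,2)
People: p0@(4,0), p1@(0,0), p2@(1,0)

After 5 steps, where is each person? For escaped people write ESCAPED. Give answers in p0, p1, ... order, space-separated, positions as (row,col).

Step 1: p0:(4,0)->(3,0) | p1:(0,0)->(0,1) | p2:(1,0)->(0,0)
Step 2: p0:(3,0)->(2,0) | p1:(0,1)->(0,2)->EXIT | p2:(0,0)->(0,1)
Step 3: p0:(2,0)->(1,0) | p1:escaped | p2:(0,1)->(0,2)->EXIT
Step 4: p0:(1,0)->(0,0) | p1:escaped | p2:escaped
Step 5: p0:(0,0)->(0,1) | p1:escaped | p2:escaped

(0,1) ESCAPED ESCAPED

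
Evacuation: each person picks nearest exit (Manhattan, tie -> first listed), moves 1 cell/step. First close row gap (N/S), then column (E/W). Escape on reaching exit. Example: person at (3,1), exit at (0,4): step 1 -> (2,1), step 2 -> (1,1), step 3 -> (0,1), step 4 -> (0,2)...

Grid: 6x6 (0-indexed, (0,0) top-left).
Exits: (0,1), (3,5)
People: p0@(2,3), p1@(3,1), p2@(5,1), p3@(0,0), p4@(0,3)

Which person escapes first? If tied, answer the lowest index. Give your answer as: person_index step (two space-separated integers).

Answer: 3 1

Derivation:
Step 1: p0:(2,3)->(3,3) | p1:(3,1)->(2,1) | p2:(5,1)->(4,1) | p3:(0,0)->(0,1)->EXIT | p4:(0,3)->(0,2)
Step 2: p0:(3,3)->(3,4) | p1:(2,1)->(1,1) | p2:(4,1)->(3,1) | p3:escaped | p4:(0,2)->(0,1)->EXIT
Step 3: p0:(3,4)->(3,5)->EXIT | p1:(1,1)->(0,1)->EXIT | p2:(3,1)->(2,1) | p3:escaped | p4:escaped
Step 4: p0:escaped | p1:escaped | p2:(2,1)->(1,1) | p3:escaped | p4:escaped
Step 5: p0:escaped | p1:escaped | p2:(1,1)->(0,1)->EXIT | p3:escaped | p4:escaped
Exit steps: [3, 3, 5, 1, 2]
First to escape: p3 at step 1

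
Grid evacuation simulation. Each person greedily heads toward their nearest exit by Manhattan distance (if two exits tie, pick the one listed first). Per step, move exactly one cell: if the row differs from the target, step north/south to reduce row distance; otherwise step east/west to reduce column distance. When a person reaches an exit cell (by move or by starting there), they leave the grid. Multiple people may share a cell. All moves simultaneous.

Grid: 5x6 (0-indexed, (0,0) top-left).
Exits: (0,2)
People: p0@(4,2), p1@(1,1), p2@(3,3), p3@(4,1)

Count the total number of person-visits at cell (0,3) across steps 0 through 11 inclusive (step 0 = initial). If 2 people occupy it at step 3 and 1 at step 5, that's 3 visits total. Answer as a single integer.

Answer: 1

Derivation:
Step 0: p0@(4,2) p1@(1,1) p2@(3,3) p3@(4,1) -> at (0,3): 0 [-], cum=0
Step 1: p0@(3,2) p1@(0,1) p2@(2,3) p3@(3,1) -> at (0,3): 0 [-], cum=0
Step 2: p0@(2,2) p1@ESC p2@(1,3) p3@(2,1) -> at (0,3): 0 [-], cum=0
Step 3: p0@(1,2) p1@ESC p2@(0,3) p3@(1,1) -> at (0,3): 1 [p2], cum=1
Step 4: p0@ESC p1@ESC p2@ESC p3@(0,1) -> at (0,3): 0 [-], cum=1
Step 5: p0@ESC p1@ESC p2@ESC p3@ESC -> at (0,3): 0 [-], cum=1
Total visits = 1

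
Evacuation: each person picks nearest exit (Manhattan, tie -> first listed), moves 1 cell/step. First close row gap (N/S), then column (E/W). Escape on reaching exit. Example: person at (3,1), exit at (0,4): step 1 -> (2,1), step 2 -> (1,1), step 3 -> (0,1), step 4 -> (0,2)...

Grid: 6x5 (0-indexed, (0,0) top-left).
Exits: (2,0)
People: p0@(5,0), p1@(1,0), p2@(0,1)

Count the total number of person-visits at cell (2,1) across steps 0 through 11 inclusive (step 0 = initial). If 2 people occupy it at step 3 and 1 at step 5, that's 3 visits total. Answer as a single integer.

Answer: 1

Derivation:
Step 0: p0@(5,0) p1@(1,0) p2@(0,1) -> at (2,1): 0 [-], cum=0
Step 1: p0@(4,0) p1@ESC p2@(1,1) -> at (2,1): 0 [-], cum=0
Step 2: p0@(3,0) p1@ESC p2@(2,1) -> at (2,1): 1 [p2], cum=1
Step 3: p0@ESC p1@ESC p2@ESC -> at (2,1): 0 [-], cum=1
Total visits = 1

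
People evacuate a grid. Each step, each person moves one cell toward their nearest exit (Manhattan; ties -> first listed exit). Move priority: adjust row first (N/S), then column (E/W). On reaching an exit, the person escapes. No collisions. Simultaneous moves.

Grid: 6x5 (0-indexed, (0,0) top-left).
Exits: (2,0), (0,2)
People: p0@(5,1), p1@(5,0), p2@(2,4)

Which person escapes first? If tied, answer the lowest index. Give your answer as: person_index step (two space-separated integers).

Answer: 1 3

Derivation:
Step 1: p0:(5,1)->(4,1) | p1:(5,0)->(4,0) | p2:(2,4)->(2,3)
Step 2: p0:(4,1)->(3,1) | p1:(4,0)->(3,0) | p2:(2,3)->(2,2)
Step 3: p0:(3,1)->(2,1) | p1:(3,0)->(2,0)->EXIT | p2:(2,2)->(2,1)
Step 4: p0:(2,1)->(2,0)->EXIT | p1:escaped | p2:(2,1)->(2,0)->EXIT
Exit steps: [4, 3, 4]
First to escape: p1 at step 3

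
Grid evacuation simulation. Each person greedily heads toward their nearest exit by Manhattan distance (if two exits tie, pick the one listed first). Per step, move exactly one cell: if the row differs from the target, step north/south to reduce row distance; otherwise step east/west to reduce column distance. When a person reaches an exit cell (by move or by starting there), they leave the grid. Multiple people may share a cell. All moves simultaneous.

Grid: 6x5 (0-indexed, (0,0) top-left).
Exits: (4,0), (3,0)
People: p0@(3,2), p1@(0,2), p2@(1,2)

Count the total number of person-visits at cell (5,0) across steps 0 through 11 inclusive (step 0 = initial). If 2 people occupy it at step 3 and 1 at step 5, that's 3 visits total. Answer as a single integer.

Answer: 0

Derivation:
Step 0: p0@(3,2) p1@(0,2) p2@(1,2) -> at (5,0): 0 [-], cum=0
Step 1: p0@(3,1) p1@(1,2) p2@(2,2) -> at (5,0): 0 [-], cum=0
Step 2: p0@ESC p1@(2,2) p2@(3,2) -> at (5,0): 0 [-], cum=0
Step 3: p0@ESC p1@(3,2) p2@(3,1) -> at (5,0): 0 [-], cum=0
Step 4: p0@ESC p1@(3,1) p2@ESC -> at (5,0): 0 [-], cum=0
Step 5: p0@ESC p1@ESC p2@ESC -> at (5,0): 0 [-], cum=0
Total visits = 0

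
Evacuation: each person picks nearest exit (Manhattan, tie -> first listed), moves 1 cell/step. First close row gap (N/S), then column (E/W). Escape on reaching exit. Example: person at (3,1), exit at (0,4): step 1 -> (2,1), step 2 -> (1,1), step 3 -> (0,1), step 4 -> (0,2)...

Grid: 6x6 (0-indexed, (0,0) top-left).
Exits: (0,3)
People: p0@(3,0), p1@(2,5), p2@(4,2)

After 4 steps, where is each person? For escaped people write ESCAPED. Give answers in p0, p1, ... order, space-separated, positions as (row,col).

Step 1: p0:(3,0)->(2,0) | p1:(2,5)->(1,5) | p2:(4,2)->(3,2)
Step 2: p0:(2,0)->(1,0) | p1:(1,5)->(0,5) | p2:(3,2)->(2,2)
Step 3: p0:(1,0)->(0,0) | p1:(0,5)->(0,4) | p2:(2,2)->(1,2)
Step 4: p0:(0,0)->(0,1) | p1:(0,4)->(0,3)->EXIT | p2:(1,2)->(0,2)

(0,1) ESCAPED (0,2)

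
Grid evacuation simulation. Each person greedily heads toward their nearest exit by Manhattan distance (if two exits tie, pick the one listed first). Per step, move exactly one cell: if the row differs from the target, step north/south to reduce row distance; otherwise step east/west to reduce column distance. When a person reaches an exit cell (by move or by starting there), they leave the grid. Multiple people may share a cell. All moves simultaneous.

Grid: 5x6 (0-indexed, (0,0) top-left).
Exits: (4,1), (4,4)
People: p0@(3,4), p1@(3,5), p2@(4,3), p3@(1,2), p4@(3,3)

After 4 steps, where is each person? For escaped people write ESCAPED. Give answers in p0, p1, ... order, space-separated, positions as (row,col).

Step 1: p0:(3,4)->(4,4)->EXIT | p1:(3,5)->(4,5) | p2:(4,3)->(4,4)->EXIT | p3:(1,2)->(2,2) | p4:(3,3)->(4,3)
Step 2: p0:escaped | p1:(4,5)->(4,4)->EXIT | p2:escaped | p3:(2,2)->(3,2) | p4:(4,3)->(4,4)->EXIT
Step 3: p0:escaped | p1:escaped | p2:escaped | p3:(3,2)->(4,2) | p4:escaped
Step 4: p0:escaped | p1:escaped | p2:escaped | p3:(4,2)->(4,1)->EXIT | p4:escaped

ESCAPED ESCAPED ESCAPED ESCAPED ESCAPED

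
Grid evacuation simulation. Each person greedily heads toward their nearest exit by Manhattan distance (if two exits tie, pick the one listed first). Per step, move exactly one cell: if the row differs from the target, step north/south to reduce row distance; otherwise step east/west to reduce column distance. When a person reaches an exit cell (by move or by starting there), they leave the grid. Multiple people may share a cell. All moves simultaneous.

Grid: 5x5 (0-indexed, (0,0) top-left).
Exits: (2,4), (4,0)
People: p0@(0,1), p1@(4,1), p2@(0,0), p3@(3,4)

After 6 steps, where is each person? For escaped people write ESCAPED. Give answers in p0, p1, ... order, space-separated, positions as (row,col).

Step 1: p0:(0,1)->(1,1) | p1:(4,1)->(4,0)->EXIT | p2:(0,0)->(1,0) | p3:(3,4)->(2,4)->EXIT
Step 2: p0:(1,1)->(2,1) | p1:escaped | p2:(1,0)->(2,0) | p3:escaped
Step 3: p0:(2,1)->(2,2) | p1:escaped | p2:(2,0)->(3,0) | p3:escaped
Step 4: p0:(2,2)->(2,3) | p1:escaped | p2:(3,0)->(4,0)->EXIT | p3:escaped
Step 5: p0:(2,3)->(2,4)->EXIT | p1:escaped | p2:escaped | p3:escaped

ESCAPED ESCAPED ESCAPED ESCAPED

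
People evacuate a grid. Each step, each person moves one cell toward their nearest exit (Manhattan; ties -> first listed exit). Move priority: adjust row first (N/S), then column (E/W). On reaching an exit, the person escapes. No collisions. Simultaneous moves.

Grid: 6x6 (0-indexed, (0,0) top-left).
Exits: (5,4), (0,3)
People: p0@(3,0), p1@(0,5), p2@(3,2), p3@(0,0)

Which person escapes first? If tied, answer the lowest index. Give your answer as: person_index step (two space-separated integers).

Step 1: p0:(3,0)->(4,0) | p1:(0,5)->(0,4) | p2:(3,2)->(4,2) | p3:(0,0)->(0,1)
Step 2: p0:(4,0)->(5,0) | p1:(0,4)->(0,3)->EXIT | p2:(4,2)->(5,2) | p3:(0,1)->(0,2)
Step 3: p0:(5,0)->(5,1) | p1:escaped | p2:(5,2)->(5,3) | p3:(0,2)->(0,3)->EXIT
Step 4: p0:(5,1)->(5,2) | p1:escaped | p2:(5,3)->(5,4)->EXIT | p3:escaped
Step 5: p0:(5,2)->(5,3) | p1:escaped | p2:escaped | p3:escaped
Step 6: p0:(5,3)->(5,4)->EXIT | p1:escaped | p2:escaped | p3:escaped
Exit steps: [6, 2, 4, 3]
First to escape: p1 at step 2

Answer: 1 2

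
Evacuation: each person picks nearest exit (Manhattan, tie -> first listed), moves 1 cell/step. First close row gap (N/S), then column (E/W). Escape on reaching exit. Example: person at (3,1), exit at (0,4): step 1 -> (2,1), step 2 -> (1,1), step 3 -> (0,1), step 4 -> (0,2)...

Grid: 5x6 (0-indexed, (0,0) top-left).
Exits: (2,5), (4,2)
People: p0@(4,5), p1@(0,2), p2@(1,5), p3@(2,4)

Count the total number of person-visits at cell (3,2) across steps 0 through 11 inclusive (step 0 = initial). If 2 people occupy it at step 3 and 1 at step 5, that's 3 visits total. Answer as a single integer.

Answer: 1

Derivation:
Step 0: p0@(4,5) p1@(0,2) p2@(1,5) p3@(2,4) -> at (3,2): 0 [-], cum=0
Step 1: p0@(3,5) p1@(1,2) p2@ESC p3@ESC -> at (3,2): 0 [-], cum=0
Step 2: p0@ESC p1@(2,2) p2@ESC p3@ESC -> at (3,2): 0 [-], cum=0
Step 3: p0@ESC p1@(3,2) p2@ESC p3@ESC -> at (3,2): 1 [p1], cum=1
Step 4: p0@ESC p1@ESC p2@ESC p3@ESC -> at (3,2): 0 [-], cum=1
Total visits = 1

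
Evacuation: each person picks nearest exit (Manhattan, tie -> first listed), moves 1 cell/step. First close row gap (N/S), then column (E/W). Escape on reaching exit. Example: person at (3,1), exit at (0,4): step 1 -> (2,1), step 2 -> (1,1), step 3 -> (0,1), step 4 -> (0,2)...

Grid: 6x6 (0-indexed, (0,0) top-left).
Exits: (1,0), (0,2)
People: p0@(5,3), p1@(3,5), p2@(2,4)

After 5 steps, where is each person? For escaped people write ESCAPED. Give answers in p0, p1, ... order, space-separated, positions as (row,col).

Step 1: p0:(5,3)->(4,3) | p1:(3,5)->(2,5) | p2:(2,4)->(1,4)
Step 2: p0:(4,3)->(3,3) | p1:(2,5)->(1,5) | p2:(1,4)->(0,4)
Step 3: p0:(3,3)->(2,3) | p1:(1,5)->(0,5) | p2:(0,4)->(0,3)
Step 4: p0:(2,3)->(1,3) | p1:(0,5)->(0,4) | p2:(0,3)->(0,2)->EXIT
Step 5: p0:(1,3)->(0,3) | p1:(0,4)->(0,3) | p2:escaped

(0,3) (0,3) ESCAPED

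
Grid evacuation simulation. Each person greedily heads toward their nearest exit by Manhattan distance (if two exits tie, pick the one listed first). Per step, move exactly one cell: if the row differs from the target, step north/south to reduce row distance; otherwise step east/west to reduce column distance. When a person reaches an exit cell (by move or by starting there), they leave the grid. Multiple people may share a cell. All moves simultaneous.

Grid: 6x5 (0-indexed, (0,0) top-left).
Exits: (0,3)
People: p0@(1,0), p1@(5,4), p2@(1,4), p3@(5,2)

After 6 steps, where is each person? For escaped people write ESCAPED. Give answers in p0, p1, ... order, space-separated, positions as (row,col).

Step 1: p0:(1,0)->(0,0) | p1:(5,4)->(4,4) | p2:(1,4)->(0,4) | p3:(5,2)->(4,2)
Step 2: p0:(0,0)->(0,1) | p1:(4,4)->(3,4) | p2:(0,4)->(0,3)->EXIT | p3:(4,2)->(3,2)
Step 3: p0:(0,1)->(0,2) | p1:(3,4)->(2,4) | p2:escaped | p3:(3,2)->(2,2)
Step 4: p0:(0,2)->(0,3)->EXIT | p1:(2,4)->(1,4) | p2:escaped | p3:(2,2)->(1,2)
Step 5: p0:escaped | p1:(1,4)->(0,4) | p2:escaped | p3:(1,2)->(0,2)
Step 6: p0:escaped | p1:(0,4)->(0,3)->EXIT | p2:escaped | p3:(0,2)->(0,3)->EXIT

ESCAPED ESCAPED ESCAPED ESCAPED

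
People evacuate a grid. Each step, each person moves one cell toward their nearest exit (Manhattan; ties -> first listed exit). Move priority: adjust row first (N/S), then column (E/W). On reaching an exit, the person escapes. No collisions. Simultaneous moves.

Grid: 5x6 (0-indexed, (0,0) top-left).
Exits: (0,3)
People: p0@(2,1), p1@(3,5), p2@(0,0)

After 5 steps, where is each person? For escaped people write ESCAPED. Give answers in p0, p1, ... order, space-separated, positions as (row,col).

Step 1: p0:(2,1)->(1,1) | p1:(3,5)->(2,5) | p2:(0,0)->(0,1)
Step 2: p0:(1,1)->(0,1) | p1:(2,5)->(1,5) | p2:(0,1)->(0,2)
Step 3: p0:(0,1)->(0,2) | p1:(1,5)->(0,5) | p2:(0,2)->(0,3)->EXIT
Step 4: p0:(0,2)->(0,3)->EXIT | p1:(0,5)->(0,4) | p2:escaped
Step 5: p0:escaped | p1:(0,4)->(0,3)->EXIT | p2:escaped

ESCAPED ESCAPED ESCAPED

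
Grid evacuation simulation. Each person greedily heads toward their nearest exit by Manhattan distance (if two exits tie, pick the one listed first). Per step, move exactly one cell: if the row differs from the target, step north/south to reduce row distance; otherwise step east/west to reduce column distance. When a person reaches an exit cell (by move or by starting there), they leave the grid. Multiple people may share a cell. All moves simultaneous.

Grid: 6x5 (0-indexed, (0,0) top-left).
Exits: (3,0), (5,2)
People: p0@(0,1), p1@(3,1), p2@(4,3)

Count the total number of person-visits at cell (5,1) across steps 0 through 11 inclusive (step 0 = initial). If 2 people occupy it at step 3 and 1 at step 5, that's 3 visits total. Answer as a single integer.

Step 0: p0@(0,1) p1@(3,1) p2@(4,3) -> at (5,1): 0 [-], cum=0
Step 1: p0@(1,1) p1@ESC p2@(5,3) -> at (5,1): 0 [-], cum=0
Step 2: p0@(2,1) p1@ESC p2@ESC -> at (5,1): 0 [-], cum=0
Step 3: p0@(3,1) p1@ESC p2@ESC -> at (5,1): 0 [-], cum=0
Step 4: p0@ESC p1@ESC p2@ESC -> at (5,1): 0 [-], cum=0
Total visits = 0

Answer: 0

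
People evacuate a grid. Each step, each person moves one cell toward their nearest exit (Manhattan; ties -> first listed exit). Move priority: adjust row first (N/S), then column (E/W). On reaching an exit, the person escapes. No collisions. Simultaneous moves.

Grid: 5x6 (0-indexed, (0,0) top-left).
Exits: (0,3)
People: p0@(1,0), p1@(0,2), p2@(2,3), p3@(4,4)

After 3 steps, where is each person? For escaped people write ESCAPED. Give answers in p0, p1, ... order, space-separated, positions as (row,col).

Step 1: p0:(1,0)->(0,0) | p1:(0,2)->(0,3)->EXIT | p2:(2,3)->(1,3) | p3:(4,4)->(3,4)
Step 2: p0:(0,0)->(0,1) | p1:escaped | p2:(1,3)->(0,3)->EXIT | p3:(3,4)->(2,4)
Step 3: p0:(0,1)->(0,2) | p1:escaped | p2:escaped | p3:(2,4)->(1,4)

(0,2) ESCAPED ESCAPED (1,4)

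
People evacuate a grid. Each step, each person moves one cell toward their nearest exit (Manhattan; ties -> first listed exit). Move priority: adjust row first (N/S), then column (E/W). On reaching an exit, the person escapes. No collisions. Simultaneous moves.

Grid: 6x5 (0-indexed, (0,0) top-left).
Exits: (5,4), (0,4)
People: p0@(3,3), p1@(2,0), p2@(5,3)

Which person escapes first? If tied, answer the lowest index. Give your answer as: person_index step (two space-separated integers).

Answer: 2 1

Derivation:
Step 1: p0:(3,3)->(4,3) | p1:(2,0)->(1,0) | p2:(5,3)->(5,4)->EXIT
Step 2: p0:(4,3)->(5,3) | p1:(1,0)->(0,0) | p2:escaped
Step 3: p0:(5,3)->(5,4)->EXIT | p1:(0,0)->(0,1) | p2:escaped
Step 4: p0:escaped | p1:(0,1)->(0,2) | p2:escaped
Step 5: p0:escaped | p1:(0,2)->(0,3) | p2:escaped
Step 6: p0:escaped | p1:(0,3)->(0,4)->EXIT | p2:escaped
Exit steps: [3, 6, 1]
First to escape: p2 at step 1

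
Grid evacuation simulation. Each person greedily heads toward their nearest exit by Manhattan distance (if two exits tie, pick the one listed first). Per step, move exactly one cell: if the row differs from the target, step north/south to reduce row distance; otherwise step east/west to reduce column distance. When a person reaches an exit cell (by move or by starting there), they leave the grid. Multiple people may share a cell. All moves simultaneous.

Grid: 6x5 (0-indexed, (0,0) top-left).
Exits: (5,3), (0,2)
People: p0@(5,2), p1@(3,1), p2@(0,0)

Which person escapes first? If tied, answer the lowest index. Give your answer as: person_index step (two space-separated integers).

Step 1: p0:(5,2)->(5,3)->EXIT | p1:(3,1)->(4,1) | p2:(0,0)->(0,1)
Step 2: p0:escaped | p1:(4,1)->(5,1) | p2:(0,1)->(0,2)->EXIT
Step 3: p0:escaped | p1:(5,1)->(5,2) | p2:escaped
Step 4: p0:escaped | p1:(5,2)->(5,3)->EXIT | p2:escaped
Exit steps: [1, 4, 2]
First to escape: p0 at step 1

Answer: 0 1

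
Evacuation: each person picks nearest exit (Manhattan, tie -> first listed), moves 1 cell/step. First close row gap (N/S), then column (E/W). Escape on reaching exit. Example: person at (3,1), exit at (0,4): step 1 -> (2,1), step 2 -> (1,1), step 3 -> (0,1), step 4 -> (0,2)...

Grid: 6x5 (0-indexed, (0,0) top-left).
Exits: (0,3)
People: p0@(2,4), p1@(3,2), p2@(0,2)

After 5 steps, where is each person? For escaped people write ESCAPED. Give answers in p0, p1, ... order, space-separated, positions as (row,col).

Step 1: p0:(2,4)->(1,4) | p1:(3,2)->(2,2) | p2:(0,2)->(0,3)->EXIT
Step 2: p0:(1,4)->(0,4) | p1:(2,2)->(1,2) | p2:escaped
Step 3: p0:(0,4)->(0,3)->EXIT | p1:(1,2)->(0,2) | p2:escaped
Step 4: p0:escaped | p1:(0,2)->(0,3)->EXIT | p2:escaped

ESCAPED ESCAPED ESCAPED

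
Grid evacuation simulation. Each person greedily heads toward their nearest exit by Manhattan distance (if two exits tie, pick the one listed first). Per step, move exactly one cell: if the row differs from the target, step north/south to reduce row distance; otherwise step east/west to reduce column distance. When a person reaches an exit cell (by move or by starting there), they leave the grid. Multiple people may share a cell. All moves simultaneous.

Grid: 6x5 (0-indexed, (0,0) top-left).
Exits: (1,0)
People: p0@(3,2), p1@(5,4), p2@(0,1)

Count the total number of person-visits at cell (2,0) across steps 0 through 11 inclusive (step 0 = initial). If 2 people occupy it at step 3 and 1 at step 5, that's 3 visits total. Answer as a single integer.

Answer: 0

Derivation:
Step 0: p0@(3,2) p1@(5,4) p2@(0,1) -> at (2,0): 0 [-], cum=0
Step 1: p0@(2,2) p1@(4,4) p2@(1,1) -> at (2,0): 0 [-], cum=0
Step 2: p0@(1,2) p1@(3,4) p2@ESC -> at (2,0): 0 [-], cum=0
Step 3: p0@(1,1) p1@(2,4) p2@ESC -> at (2,0): 0 [-], cum=0
Step 4: p0@ESC p1@(1,4) p2@ESC -> at (2,0): 0 [-], cum=0
Step 5: p0@ESC p1@(1,3) p2@ESC -> at (2,0): 0 [-], cum=0
Step 6: p0@ESC p1@(1,2) p2@ESC -> at (2,0): 0 [-], cum=0
Step 7: p0@ESC p1@(1,1) p2@ESC -> at (2,0): 0 [-], cum=0
Step 8: p0@ESC p1@ESC p2@ESC -> at (2,0): 0 [-], cum=0
Total visits = 0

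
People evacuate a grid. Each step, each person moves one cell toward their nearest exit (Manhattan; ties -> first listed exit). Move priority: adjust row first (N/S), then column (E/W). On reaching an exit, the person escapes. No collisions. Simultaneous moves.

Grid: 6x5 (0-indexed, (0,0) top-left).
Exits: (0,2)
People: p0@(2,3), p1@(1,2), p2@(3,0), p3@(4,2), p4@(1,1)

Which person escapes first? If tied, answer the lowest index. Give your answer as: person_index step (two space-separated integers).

Step 1: p0:(2,3)->(1,3) | p1:(1,2)->(0,2)->EXIT | p2:(3,0)->(2,0) | p3:(4,2)->(3,2) | p4:(1,1)->(0,1)
Step 2: p0:(1,3)->(0,3) | p1:escaped | p2:(2,0)->(1,0) | p3:(3,2)->(2,2) | p4:(0,1)->(0,2)->EXIT
Step 3: p0:(0,3)->(0,2)->EXIT | p1:escaped | p2:(1,0)->(0,0) | p3:(2,2)->(1,2) | p4:escaped
Step 4: p0:escaped | p1:escaped | p2:(0,0)->(0,1) | p3:(1,2)->(0,2)->EXIT | p4:escaped
Step 5: p0:escaped | p1:escaped | p2:(0,1)->(0,2)->EXIT | p3:escaped | p4:escaped
Exit steps: [3, 1, 5, 4, 2]
First to escape: p1 at step 1

Answer: 1 1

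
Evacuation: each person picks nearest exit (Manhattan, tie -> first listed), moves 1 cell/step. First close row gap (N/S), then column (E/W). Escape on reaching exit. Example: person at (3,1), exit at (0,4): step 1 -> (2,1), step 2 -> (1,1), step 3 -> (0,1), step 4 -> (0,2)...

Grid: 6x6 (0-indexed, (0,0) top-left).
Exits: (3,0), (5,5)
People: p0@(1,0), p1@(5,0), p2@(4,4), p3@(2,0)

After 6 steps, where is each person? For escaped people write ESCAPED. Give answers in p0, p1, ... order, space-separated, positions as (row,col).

Step 1: p0:(1,0)->(2,0) | p1:(5,0)->(4,0) | p2:(4,4)->(5,4) | p3:(2,0)->(3,0)->EXIT
Step 2: p0:(2,0)->(3,0)->EXIT | p1:(4,0)->(3,0)->EXIT | p2:(5,4)->(5,5)->EXIT | p3:escaped

ESCAPED ESCAPED ESCAPED ESCAPED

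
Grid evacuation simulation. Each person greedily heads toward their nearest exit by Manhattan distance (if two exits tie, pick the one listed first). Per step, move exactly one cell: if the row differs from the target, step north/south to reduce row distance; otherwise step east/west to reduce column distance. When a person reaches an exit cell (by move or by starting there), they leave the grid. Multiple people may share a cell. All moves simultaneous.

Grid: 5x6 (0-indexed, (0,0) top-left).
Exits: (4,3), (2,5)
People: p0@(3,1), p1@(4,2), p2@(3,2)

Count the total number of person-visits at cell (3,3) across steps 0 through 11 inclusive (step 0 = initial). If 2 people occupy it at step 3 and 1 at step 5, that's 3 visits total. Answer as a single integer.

Step 0: p0@(3,1) p1@(4,2) p2@(3,2) -> at (3,3): 0 [-], cum=0
Step 1: p0@(4,1) p1@ESC p2@(4,2) -> at (3,3): 0 [-], cum=0
Step 2: p0@(4,2) p1@ESC p2@ESC -> at (3,3): 0 [-], cum=0
Step 3: p0@ESC p1@ESC p2@ESC -> at (3,3): 0 [-], cum=0
Total visits = 0

Answer: 0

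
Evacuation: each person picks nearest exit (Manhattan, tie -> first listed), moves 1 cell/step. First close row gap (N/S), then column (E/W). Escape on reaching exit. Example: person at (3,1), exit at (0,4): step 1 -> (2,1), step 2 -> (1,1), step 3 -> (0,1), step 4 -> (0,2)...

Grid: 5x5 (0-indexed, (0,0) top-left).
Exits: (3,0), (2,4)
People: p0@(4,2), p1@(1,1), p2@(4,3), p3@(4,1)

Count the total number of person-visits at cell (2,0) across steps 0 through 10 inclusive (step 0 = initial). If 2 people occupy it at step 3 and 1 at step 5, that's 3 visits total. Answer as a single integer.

Answer: 0

Derivation:
Step 0: p0@(4,2) p1@(1,1) p2@(4,3) p3@(4,1) -> at (2,0): 0 [-], cum=0
Step 1: p0@(3,2) p1@(2,1) p2@(3,3) p3@(3,1) -> at (2,0): 0 [-], cum=0
Step 2: p0@(3,1) p1@(3,1) p2@(2,3) p3@ESC -> at (2,0): 0 [-], cum=0
Step 3: p0@ESC p1@ESC p2@ESC p3@ESC -> at (2,0): 0 [-], cum=0
Total visits = 0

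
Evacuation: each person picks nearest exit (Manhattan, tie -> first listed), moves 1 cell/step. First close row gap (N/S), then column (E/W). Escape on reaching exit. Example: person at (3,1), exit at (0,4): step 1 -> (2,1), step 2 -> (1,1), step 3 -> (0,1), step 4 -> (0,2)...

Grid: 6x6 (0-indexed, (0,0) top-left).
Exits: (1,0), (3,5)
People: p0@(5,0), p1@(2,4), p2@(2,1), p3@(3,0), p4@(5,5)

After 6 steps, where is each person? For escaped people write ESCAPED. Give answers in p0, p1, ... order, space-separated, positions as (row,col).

Step 1: p0:(5,0)->(4,0) | p1:(2,4)->(3,4) | p2:(2,1)->(1,1) | p3:(3,0)->(2,0) | p4:(5,5)->(4,5)
Step 2: p0:(4,0)->(3,0) | p1:(3,4)->(3,5)->EXIT | p2:(1,1)->(1,0)->EXIT | p3:(2,0)->(1,0)->EXIT | p4:(4,5)->(3,5)->EXIT
Step 3: p0:(3,0)->(2,0) | p1:escaped | p2:escaped | p3:escaped | p4:escaped
Step 4: p0:(2,0)->(1,0)->EXIT | p1:escaped | p2:escaped | p3:escaped | p4:escaped

ESCAPED ESCAPED ESCAPED ESCAPED ESCAPED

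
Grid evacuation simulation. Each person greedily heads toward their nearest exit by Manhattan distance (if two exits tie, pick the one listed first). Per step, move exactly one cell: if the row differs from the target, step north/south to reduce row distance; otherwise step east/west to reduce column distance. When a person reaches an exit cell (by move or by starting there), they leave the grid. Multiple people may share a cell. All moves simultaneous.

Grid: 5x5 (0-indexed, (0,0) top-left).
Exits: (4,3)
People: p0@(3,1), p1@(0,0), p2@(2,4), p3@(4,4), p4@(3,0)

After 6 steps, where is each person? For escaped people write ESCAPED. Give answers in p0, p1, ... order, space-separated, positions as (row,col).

Step 1: p0:(3,1)->(4,1) | p1:(0,0)->(1,0) | p2:(2,4)->(3,4) | p3:(4,4)->(4,3)->EXIT | p4:(3,0)->(4,0)
Step 2: p0:(4,1)->(4,2) | p1:(1,0)->(2,0) | p2:(3,4)->(4,4) | p3:escaped | p4:(4,0)->(4,1)
Step 3: p0:(4,2)->(4,3)->EXIT | p1:(2,0)->(3,0) | p2:(4,4)->(4,3)->EXIT | p3:escaped | p4:(4,1)->(4,2)
Step 4: p0:escaped | p1:(3,0)->(4,0) | p2:escaped | p3:escaped | p4:(4,2)->(4,3)->EXIT
Step 5: p0:escaped | p1:(4,0)->(4,1) | p2:escaped | p3:escaped | p4:escaped
Step 6: p0:escaped | p1:(4,1)->(4,2) | p2:escaped | p3:escaped | p4:escaped

ESCAPED (4,2) ESCAPED ESCAPED ESCAPED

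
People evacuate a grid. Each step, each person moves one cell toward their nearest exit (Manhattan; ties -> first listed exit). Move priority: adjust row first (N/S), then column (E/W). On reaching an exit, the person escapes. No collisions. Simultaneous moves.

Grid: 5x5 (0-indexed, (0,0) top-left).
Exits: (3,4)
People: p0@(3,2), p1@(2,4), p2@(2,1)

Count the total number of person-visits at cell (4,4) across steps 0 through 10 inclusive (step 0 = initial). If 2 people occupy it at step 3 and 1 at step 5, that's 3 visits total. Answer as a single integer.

Step 0: p0@(3,2) p1@(2,4) p2@(2,1) -> at (4,4): 0 [-], cum=0
Step 1: p0@(3,3) p1@ESC p2@(3,1) -> at (4,4): 0 [-], cum=0
Step 2: p0@ESC p1@ESC p2@(3,2) -> at (4,4): 0 [-], cum=0
Step 3: p0@ESC p1@ESC p2@(3,3) -> at (4,4): 0 [-], cum=0
Step 4: p0@ESC p1@ESC p2@ESC -> at (4,4): 0 [-], cum=0
Total visits = 0

Answer: 0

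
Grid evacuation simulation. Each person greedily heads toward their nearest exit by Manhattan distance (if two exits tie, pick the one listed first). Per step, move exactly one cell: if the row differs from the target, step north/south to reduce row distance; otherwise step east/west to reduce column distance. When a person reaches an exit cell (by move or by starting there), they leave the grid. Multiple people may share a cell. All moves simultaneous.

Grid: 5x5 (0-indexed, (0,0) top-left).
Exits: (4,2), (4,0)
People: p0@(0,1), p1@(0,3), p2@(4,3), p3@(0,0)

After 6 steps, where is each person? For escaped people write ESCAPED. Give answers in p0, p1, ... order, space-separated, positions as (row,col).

Step 1: p0:(0,1)->(1,1) | p1:(0,3)->(1,3) | p2:(4,3)->(4,2)->EXIT | p3:(0,0)->(1,0)
Step 2: p0:(1,1)->(2,1) | p1:(1,3)->(2,3) | p2:escaped | p3:(1,0)->(2,0)
Step 3: p0:(2,1)->(3,1) | p1:(2,3)->(3,3) | p2:escaped | p3:(2,0)->(3,0)
Step 4: p0:(3,1)->(4,1) | p1:(3,3)->(4,3) | p2:escaped | p3:(3,0)->(4,0)->EXIT
Step 5: p0:(4,1)->(4,2)->EXIT | p1:(4,3)->(4,2)->EXIT | p2:escaped | p3:escaped

ESCAPED ESCAPED ESCAPED ESCAPED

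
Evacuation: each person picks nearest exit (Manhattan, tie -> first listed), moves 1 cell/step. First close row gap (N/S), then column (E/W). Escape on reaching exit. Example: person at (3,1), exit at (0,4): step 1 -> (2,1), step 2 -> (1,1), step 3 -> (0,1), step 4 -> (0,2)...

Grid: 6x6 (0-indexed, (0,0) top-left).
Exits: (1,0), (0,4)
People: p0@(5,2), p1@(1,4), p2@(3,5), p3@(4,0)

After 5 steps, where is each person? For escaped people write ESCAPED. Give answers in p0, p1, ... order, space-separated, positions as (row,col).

Step 1: p0:(5,2)->(4,2) | p1:(1,4)->(0,4)->EXIT | p2:(3,5)->(2,5) | p3:(4,0)->(3,0)
Step 2: p0:(4,2)->(3,2) | p1:escaped | p2:(2,5)->(1,5) | p3:(3,0)->(2,0)
Step 3: p0:(3,2)->(2,2) | p1:escaped | p2:(1,5)->(0,5) | p3:(2,0)->(1,0)->EXIT
Step 4: p0:(2,2)->(1,2) | p1:escaped | p2:(0,5)->(0,4)->EXIT | p3:escaped
Step 5: p0:(1,2)->(1,1) | p1:escaped | p2:escaped | p3:escaped

(1,1) ESCAPED ESCAPED ESCAPED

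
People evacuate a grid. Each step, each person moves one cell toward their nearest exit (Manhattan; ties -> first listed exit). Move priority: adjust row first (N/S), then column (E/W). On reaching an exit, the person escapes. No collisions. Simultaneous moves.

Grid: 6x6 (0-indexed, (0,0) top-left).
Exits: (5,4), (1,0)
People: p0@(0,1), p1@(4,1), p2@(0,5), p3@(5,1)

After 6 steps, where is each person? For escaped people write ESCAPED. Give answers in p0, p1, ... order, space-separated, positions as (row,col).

Step 1: p0:(0,1)->(1,1) | p1:(4,1)->(5,1) | p2:(0,5)->(1,5) | p3:(5,1)->(5,2)
Step 2: p0:(1,1)->(1,0)->EXIT | p1:(5,1)->(5,2) | p2:(1,5)->(2,5) | p3:(5,2)->(5,3)
Step 3: p0:escaped | p1:(5,2)->(5,3) | p2:(2,5)->(3,5) | p3:(5,3)->(5,4)->EXIT
Step 4: p0:escaped | p1:(5,3)->(5,4)->EXIT | p2:(3,5)->(4,5) | p3:escaped
Step 5: p0:escaped | p1:escaped | p2:(4,5)->(5,5) | p3:escaped
Step 6: p0:escaped | p1:escaped | p2:(5,5)->(5,4)->EXIT | p3:escaped

ESCAPED ESCAPED ESCAPED ESCAPED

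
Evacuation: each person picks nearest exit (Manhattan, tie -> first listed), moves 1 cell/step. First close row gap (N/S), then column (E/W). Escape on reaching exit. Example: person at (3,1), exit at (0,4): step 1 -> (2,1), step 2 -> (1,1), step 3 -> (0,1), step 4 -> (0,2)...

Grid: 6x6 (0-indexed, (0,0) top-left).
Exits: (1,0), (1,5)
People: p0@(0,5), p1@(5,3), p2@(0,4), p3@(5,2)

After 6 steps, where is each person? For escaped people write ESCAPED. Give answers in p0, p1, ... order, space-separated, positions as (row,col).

Step 1: p0:(0,5)->(1,5)->EXIT | p1:(5,3)->(4,3) | p2:(0,4)->(1,4) | p3:(5,2)->(4,2)
Step 2: p0:escaped | p1:(4,3)->(3,3) | p2:(1,4)->(1,5)->EXIT | p3:(4,2)->(3,2)
Step 3: p0:escaped | p1:(3,3)->(2,3) | p2:escaped | p3:(3,2)->(2,2)
Step 4: p0:escaped | p1:(2,3)->(1,3) | p2:escaped | p3:(2,2)->(1,2)
Step 5: p0:escaped | p1:(1,3)->(1,4) | p2:escaped | p3:(1,2)->(1,1)
Step 6: p0:escaped | p1:(1,4)->(1,5)->EXIT | p2:escaped | p3:(1,1)->(1,0)->EXIT

ESCAPED ESCAPED ESCAPED ESCAPED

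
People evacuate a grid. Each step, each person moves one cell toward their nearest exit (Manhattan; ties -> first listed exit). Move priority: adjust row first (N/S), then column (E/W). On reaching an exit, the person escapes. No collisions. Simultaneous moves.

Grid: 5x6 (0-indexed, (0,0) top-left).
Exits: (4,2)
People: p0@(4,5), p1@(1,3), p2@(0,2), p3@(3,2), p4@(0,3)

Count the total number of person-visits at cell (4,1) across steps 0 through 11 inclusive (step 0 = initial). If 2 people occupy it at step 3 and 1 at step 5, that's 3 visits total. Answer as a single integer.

Answer: 0

Derivation:
Step 0: p0@(4,5) p1@(1,3) p2@(0,2) p3@(3,2) p4@(0,3) -> at (4,1): 0 [-], cum=0
Step 1: p0@(4,4) p1@(2,3) p2@(1,2) p3@ESC p4@(1,3) -> at (4,1): 0 [-], cum=0
Step 2: p0@(4,3) p1@(3,3) p2@(2,2) p3@ESC p4@(2,3) -> at (4,1): 0 [-], cum=0
Step 3: p0@ESC p1@(4,3) p2@(3,2) p3@ESC p4@(3,3) -> at (4,1): 0 [-], cum=0
Step 4: p0@ESC p1@ESC p2@ESC p3@ESC p4@(4,3) -> at (4,1): 0 [-], cum=0
Step 5: p0@ESC p1@ESC p2@ESC p3@ESC p4@ESC -> at (4,1): 0 [-], cum=0
Total visits = 0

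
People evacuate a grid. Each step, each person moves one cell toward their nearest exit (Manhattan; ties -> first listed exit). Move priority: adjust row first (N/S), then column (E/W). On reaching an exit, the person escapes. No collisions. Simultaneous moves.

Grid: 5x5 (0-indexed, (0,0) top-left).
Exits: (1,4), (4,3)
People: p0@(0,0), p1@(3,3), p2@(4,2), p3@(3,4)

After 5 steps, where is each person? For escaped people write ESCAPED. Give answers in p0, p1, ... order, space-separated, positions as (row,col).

Step 1: p0:(0,0)->(1,0) | p1:(3,3)->(4,3)->EXIT | p2:(4,2)->(4,3)->EXIT | p3:(3,4)->(2,4)
Step 2: p0:(1,0)->(1,1) | p1:escaped | p2:escaped | p3:(2,4)->(1,4)->EXIT
Step 3: p0:(1,1)->(1,2) | p1:escaped | p2:escaped | p3:escaped
Step 4: p0:(1,2)->(1,3) | p1:escaped | p2:escaped | p3:escaped
Step 5: p0:(1,3)->(1,4)->EXIT | p1:escaped | p2:escaped | p3:escaped

ESCAPED ESCAPED ESCAPED ESCAPED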